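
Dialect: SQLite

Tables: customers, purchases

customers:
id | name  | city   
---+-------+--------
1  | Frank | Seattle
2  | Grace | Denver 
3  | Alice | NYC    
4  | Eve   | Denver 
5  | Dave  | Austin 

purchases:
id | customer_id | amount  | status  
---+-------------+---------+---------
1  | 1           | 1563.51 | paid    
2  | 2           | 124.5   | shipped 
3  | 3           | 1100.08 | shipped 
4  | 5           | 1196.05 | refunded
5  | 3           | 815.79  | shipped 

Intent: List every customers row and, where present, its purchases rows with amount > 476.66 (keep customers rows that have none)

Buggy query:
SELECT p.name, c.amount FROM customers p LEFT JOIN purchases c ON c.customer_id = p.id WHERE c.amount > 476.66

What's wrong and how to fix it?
Bug: A WHERE condition on the right-hand table after LEFT JOIN drops unmatched parents

Fix: Put 'c.amount > 476.66' in the JOIN's ON clause instead of WHERE

Corrected query:
SELECT p.name, c.amount FROM customers p LEFT JOIN purchases c ON c.customer_id = p.id AND c.amount > 476.66

Result:
name  | amount 
------+--------
Frank | 1563.51
Grace | NULL   
Alice | 815.79 
Alice | 1100.08
Eve   | NULL   
Dave  | 1196.05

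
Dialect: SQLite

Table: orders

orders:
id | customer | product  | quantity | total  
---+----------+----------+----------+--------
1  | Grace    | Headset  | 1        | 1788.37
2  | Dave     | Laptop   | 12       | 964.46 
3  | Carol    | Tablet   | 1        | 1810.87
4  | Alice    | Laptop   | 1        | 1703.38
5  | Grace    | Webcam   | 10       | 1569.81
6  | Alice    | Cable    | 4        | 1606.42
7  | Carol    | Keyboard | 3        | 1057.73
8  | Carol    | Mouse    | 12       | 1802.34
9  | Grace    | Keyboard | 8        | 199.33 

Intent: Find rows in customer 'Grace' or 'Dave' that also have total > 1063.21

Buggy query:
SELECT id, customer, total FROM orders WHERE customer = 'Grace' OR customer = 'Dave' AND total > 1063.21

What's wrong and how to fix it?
Bug: AND binds tighter than OR, so this parses as customer = 'Grace' OR (customer = 'Dave' AND total > 1063.21)

Fix: Group the OR with parentheses (or use IN), then AND the threshold

Corrected query:
SELECT id, customer, total FROM orders WHERE (customer = 'Grace' OR customer = 'Dave') AND total > 1063.21

Result:
id | customer | total  
---+----------+--------
1  | Grace    | 1788.37
5  | Grace    | 1569.81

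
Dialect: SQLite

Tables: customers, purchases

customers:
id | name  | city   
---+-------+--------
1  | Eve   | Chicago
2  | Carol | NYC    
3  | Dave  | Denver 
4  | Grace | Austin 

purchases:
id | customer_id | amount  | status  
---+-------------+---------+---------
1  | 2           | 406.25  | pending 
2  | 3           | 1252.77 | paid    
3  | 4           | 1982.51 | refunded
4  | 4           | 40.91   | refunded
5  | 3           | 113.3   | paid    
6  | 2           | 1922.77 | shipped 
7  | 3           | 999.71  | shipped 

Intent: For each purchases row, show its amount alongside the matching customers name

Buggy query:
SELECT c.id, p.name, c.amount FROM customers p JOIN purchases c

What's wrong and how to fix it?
Bug: Missing join condition: each purchases row is matched to all customers rows instead of just its own

Fix: Add ON c.customer_id = p.id to the JOIN

Corrected query:
SELECT c.id, p.name, c.amount FROM customers p JOIN purchases c ON c.customer_id = p.id

Result:
id | name  | amount 
---+-------+--------
1  | Carol | 406.25 
2  | Dave  | 1252.77
3  | Grace | 1982.51
4  | Grace | 40.91  
5  | Dave  | 113.3  
6  | Carol | 1922.77
7  | Dave  | 999.71 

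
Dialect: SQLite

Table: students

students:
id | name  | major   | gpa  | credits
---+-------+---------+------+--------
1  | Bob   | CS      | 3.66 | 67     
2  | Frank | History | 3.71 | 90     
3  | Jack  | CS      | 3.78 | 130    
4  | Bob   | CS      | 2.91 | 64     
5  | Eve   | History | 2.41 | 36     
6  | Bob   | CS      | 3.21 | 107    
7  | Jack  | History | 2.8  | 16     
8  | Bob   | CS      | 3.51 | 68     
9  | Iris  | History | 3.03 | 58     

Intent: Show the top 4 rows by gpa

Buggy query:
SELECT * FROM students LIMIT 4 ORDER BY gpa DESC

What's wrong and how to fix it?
Bug: LIMIT must come after ORDER BY

Fix: Swap the clauses: ORDER BY first, then LIMIT

Corrected query:
SELECT * FROM students ORDER BY gpa DESC LIMIT 4

Result:
id | name  | major   | gpa  | credits
---+-------+---------+------+--------
3  | Jack  | CS      | 3.78 | 130    
2  | Frank | History | 3.71 | 90     
1  | Bob   | CS      | 3.66 | 67     
8  | Bob   | CS      | 3.51 | 68     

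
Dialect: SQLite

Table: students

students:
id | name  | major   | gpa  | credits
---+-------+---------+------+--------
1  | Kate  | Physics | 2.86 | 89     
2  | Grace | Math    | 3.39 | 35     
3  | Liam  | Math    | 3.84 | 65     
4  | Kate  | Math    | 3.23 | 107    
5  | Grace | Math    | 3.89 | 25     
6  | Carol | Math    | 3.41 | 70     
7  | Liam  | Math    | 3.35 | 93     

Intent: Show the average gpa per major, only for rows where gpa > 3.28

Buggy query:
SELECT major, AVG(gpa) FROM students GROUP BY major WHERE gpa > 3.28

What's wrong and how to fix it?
Bug: Row-level WHERE must come before GROUP BY in the clause order

Fix: Move the WHERE clause before GROUP BY

Corrected query:
SELECT major, AVG(gpa) FROM students WHERE gpa > 3.28 GROUP BY major

Result:
major | AVG(gpa)
------+---------
Math  | 3.576   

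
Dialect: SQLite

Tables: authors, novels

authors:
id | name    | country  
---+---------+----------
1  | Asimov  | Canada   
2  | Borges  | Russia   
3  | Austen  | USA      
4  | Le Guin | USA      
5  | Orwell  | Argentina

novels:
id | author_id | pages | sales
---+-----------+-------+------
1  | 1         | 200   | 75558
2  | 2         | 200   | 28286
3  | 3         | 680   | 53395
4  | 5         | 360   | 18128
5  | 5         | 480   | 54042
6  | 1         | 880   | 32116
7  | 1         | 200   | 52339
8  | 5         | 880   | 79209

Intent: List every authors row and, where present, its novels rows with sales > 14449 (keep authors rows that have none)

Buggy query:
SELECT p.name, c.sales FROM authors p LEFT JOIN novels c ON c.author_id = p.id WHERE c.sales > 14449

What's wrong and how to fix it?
Bug: A WHERE condition on the right-hand table after LEFT JOIN drops unmatched parents

Fix: Move the right-table condition into the ON clause so unmatched parents are kept

Corrected query:
SELECT p.name, c.sales FROM authors p LEFT JOIN novels c ON c.author_id = p.id AND c.sales > 14449

Result:
name    | sales
--------+------
Asimov  | 32116
Asimov  | 52339
Asimov  | 75558
Borges  | 28286
Austen  | 53395
Le Guin | NULL 
Orwell  | 18128
Orwell  | 54042
Orwell  | 79209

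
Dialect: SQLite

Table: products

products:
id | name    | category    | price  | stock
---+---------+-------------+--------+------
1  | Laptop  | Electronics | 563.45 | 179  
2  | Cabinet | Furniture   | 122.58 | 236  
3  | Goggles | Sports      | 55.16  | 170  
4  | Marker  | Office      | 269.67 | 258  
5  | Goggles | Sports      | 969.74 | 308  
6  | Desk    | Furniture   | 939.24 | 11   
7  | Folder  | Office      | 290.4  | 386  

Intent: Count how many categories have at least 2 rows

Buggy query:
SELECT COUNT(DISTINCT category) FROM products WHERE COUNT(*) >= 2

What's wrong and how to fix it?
Bug: COUNT(*) cannot appear in WHERE; the per-group count doesn't exist yet

Fix: Use a subquery that GROUPs and filters with HAVING, then count its rows

Corrected query:
SELECT COUNT(*) FROM (SELECT category FROM products GROUP BY category HAVING COUNT(*) >= 2)

Result:
COUNT(*)
--------
3       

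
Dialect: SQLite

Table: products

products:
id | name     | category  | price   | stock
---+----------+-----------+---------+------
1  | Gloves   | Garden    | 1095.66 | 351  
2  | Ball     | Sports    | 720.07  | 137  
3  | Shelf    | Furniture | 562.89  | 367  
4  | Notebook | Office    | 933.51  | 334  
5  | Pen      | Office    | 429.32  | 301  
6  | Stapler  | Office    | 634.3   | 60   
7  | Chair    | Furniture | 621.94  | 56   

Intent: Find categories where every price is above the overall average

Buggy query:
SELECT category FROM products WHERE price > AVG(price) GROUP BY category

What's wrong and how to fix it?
Bug: AVG() is an aggregate; it can't sit directly in WHERE

Fix: Compute the overall average in a scalar subquery and compare each group's MIN against it in HAVING

Corrected query:
SELECT category FROM products GROUP BY category HAVING MIN(price) > (SELECT AVG(price) FROM products)

Result:
category
--------
Garden  
Sports  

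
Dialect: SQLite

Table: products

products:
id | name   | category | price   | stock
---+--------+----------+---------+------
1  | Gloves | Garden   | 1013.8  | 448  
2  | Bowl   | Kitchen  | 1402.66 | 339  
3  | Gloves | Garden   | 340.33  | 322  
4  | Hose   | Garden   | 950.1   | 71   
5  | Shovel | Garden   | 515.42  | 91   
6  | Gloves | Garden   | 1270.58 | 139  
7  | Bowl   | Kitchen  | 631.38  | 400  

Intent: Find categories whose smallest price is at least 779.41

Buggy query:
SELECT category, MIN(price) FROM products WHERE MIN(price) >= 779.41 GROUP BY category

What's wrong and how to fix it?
Bug: Aggregates like MIN are computed per group after WHERE runs

Fix: Use HAVING for the per-group MIN condition

Corrected query:
SELECT category, MIN(price) FROM products GROUP BY category HAVING MIN(price) >= 779.41

Result:
(no rows)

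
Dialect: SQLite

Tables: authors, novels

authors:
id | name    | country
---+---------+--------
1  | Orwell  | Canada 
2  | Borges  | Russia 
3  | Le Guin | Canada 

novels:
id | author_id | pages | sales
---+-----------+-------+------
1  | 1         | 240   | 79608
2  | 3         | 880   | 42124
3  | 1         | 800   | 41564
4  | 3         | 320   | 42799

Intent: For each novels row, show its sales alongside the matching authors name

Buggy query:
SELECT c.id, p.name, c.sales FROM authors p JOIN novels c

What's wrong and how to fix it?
Bug: Missing join condition: each novels row is matched to all authors rows instead of just its own

Fix: Specify the join condition linking the foreign key to the parent id

Corrected query:
SELECT c.id, p.name, c.sales FROM authors p JOIN novels c ON c.author_id = p.id

Result:
id | name    | sales
---+---------+------
1  | Orwell  | 79608
2  | Le Guin | 42124
3  | Orwell  | 41564
4  | Le Guin | 42799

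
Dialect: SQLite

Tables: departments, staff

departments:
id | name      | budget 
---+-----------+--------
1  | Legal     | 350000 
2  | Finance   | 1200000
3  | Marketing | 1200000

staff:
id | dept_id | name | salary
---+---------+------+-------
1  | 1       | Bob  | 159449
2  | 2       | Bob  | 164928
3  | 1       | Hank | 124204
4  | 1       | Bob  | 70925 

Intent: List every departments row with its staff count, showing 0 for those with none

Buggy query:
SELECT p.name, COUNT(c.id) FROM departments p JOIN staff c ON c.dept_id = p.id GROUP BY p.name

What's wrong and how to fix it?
Bug: INNER JOIN drops departments rows that have no matching staff rows

Fix: Switch to LEFT JOIN to retain unmatched parent rows

Corrected query:
SELECT p.name, COUNT(c.id) FROM departments p LEFT JOIN staff c ON c.dept_id = p.id GROUP BY p.name

Result:
name      | COUNT(c.id)
----------+------------
Finance   | 1          
Legal     | 3          
Marketing | 0          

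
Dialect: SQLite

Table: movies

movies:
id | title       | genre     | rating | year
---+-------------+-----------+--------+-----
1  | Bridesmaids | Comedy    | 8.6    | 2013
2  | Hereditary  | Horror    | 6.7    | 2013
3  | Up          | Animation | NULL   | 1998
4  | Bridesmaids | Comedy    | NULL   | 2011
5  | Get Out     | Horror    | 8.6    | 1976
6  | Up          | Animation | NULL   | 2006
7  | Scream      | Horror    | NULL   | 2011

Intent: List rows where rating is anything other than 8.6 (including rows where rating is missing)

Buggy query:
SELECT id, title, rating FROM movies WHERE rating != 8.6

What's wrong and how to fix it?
Bug: 'rating != 8.6' is unknown when rating is NULL, so NULL rows are silently excluded

Fix: Add an explicit OR rating IS NULL to include the missing-value rows

Corrected query:
SELECT id, title, rating FROM movies WHERE rating != 8.6 OR rating IS NULL

Result:
id | title       | rating
---+-------------+-------
2  | Hereditary  | 6.7   
3  | Up          | NULL  
4  | Bridesmaids | NULL  
6  | Up          | NULL  
7  | Scream      | NULL  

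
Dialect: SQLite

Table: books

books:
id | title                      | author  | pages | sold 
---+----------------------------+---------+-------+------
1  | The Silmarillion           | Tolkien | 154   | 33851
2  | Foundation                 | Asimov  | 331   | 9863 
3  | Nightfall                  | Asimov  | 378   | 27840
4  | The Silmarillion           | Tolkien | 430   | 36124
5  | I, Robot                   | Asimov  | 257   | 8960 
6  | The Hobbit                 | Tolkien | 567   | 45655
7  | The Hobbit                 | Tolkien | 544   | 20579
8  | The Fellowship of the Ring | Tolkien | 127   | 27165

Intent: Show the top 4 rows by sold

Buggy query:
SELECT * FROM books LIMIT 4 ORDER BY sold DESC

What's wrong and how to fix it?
Bug: LIMIT must come after ORDER BY

Fix: Sort with ORDER BY, then apply LIMIT

Corrected query:
SELECT * FROM books ORDER BY sold DESC LIMIT 4

Result:
id | title            | author  | pages | sold 
---+------------------+---------+-------+------
6  | The Hobbit       | Tolkien | 567   | 45655
4  | The Silmarillion | Tolkien | 430   | 36124
1  | The Silmarillion | Tolkien | 154   | 33851
3  | Nightfall        | Asimov  | 378   | 27840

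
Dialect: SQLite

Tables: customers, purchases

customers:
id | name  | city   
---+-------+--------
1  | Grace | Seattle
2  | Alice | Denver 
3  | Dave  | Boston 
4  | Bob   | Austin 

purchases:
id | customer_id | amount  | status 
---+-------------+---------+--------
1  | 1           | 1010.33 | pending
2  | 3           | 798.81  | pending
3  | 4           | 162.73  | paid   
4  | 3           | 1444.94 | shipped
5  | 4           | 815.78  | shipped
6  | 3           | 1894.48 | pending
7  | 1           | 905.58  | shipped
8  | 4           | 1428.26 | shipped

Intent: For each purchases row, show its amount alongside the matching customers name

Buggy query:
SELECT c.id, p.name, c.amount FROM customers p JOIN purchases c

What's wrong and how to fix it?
Bug: JOIN with no ON clause produces a cartesian product; every purchases row pairs with every customers row

Fix: Add ON c.customer_id = p.id to the JOIN

Corrected query:
SELECT c.id, p.name, c.amount FROM customers p JOIN purchases c ON c.customer_id = p.id

Result:
id | name  | amount 
---+-------+--------
1  | Grace | 1010.33
2  | Dave  | 798.81 
3  | Bob   | 162.73 
4  | Dave  | 1444.94
5  | Bob   | 815.78 
6  | Dave  | 1894.48
7  | Grace | 905.58 
8  | Bob   | 1428.26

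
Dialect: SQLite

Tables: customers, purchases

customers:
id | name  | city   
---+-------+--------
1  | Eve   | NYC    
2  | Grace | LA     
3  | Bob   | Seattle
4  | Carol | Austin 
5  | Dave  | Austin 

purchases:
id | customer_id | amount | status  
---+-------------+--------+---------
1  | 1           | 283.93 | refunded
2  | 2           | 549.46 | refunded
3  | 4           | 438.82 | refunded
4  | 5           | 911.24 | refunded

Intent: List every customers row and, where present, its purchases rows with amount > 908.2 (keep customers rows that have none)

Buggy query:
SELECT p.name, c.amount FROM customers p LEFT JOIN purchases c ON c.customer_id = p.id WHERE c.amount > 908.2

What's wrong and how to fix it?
Bug: A WHERE condition on the right-hand table after LEFT JOIN drops unmatched parents

Fix: Put 'c.amount > 908.2' in the JOIN's ON clause instead of WHERE

Corrected query:
SELECT p.name, c.amount FROM customers p LEFT JOIN purchases c ON c.customer_id = p.id AND c.amount > 908.2

Result:
name  | amount
------+-------
Eve   | NULL  
Grace | NULL  
Bob   | NULL  
Carol | NULL  
Dave  | 911.24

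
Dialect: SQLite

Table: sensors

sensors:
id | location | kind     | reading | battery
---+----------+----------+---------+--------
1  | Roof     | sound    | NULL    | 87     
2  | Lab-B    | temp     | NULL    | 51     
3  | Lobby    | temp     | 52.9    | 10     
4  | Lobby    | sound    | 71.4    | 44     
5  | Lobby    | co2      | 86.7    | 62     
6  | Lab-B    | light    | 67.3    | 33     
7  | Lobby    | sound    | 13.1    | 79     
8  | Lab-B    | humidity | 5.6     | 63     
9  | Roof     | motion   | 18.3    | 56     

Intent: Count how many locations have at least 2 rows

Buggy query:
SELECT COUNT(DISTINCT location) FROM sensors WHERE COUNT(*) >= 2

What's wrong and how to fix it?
Bug: WHERE filters individual rows, not groups, so a group-level COUNT is invalid there

Fix: Group first with HAVING COUNT(*) >= 2, then COUNT the resulting groups

Corrected query:
SELECT COUNT(*) FROM (SELECT location FROM sensors GROUP BY location HAVING COUNT(*) >= 2)

Result:
COUNT(*)
--------
3       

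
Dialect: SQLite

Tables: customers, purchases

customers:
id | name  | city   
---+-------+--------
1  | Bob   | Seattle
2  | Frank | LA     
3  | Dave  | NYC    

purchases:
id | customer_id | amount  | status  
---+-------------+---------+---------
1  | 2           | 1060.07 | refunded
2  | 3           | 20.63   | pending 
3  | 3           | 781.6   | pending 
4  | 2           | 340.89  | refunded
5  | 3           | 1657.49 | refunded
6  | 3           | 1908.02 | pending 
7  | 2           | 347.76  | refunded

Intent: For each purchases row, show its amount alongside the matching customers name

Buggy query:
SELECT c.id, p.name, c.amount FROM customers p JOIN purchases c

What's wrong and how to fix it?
Bug: Missing join condition: each purchases row is matched to all customers rows instead of just its own

Fix: Specify the join condition linking the foreign key to the parent id

Corrected query:
SELECT c.id, p.name, c.amount FROM customers p JOIN purchases c ON c.customer_id = p.id

Result:
id | name  | amount 
---+-------+--------
1  | Frank | 1060.07
2  | Dave  | 20.63  
3  | Dave  | 781.6  
4  | Frank | 340.89 
5  | Dave  | 1657.49
6  | Dave  | 1908.02
7  | Frank | 347.76 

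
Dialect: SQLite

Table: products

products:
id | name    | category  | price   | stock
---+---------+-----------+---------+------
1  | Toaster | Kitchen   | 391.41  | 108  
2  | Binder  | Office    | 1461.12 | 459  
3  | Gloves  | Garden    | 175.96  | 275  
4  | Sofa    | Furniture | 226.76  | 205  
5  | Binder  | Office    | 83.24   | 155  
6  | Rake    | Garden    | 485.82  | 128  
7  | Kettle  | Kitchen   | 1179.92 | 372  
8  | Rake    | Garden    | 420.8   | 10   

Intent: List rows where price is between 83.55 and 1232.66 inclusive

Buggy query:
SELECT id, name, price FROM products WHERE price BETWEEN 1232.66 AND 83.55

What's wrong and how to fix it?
Bug: BETWEEN expects the lower bound first; with 1232.66 AND 83.55 the range is empty

Fix: Write BETWEEN 83.55 AND 1232.66

Corrected query:
SELECT id, name, price FROM products WHERE price BETWEEN 83.55 AND 1232.66

Result:
id | name    | price  
---+---------+--------
1  | Toaster | 391.41 
3  | Gloves  | 175.96 
4  | Sofa    | 226.76 
6  | Rake    | 485.82 
7  | Kettle  | 1179.92
8  | Rake    | 420.8  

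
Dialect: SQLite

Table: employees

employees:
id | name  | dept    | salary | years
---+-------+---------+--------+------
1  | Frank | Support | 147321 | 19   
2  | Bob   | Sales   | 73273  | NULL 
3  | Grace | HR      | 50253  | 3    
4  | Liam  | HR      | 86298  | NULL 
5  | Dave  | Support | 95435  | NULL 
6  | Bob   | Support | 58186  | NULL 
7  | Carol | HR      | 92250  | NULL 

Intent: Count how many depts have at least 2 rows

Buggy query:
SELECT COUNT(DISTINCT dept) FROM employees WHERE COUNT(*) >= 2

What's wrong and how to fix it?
Bug: COUNT(*) cannot appear in WHERE; the per-group count doesn't exist yet

Fix: Group first with HAVING COUNT(*) >= 2, then COUNT the resulting groups

Corrected query:
SELECT COUNT(*) FROM (SELECT dept FROM employees GROUP BY dept HAVING COUNT(*) >= 2)

Result:
COUNT(*)
--------
2       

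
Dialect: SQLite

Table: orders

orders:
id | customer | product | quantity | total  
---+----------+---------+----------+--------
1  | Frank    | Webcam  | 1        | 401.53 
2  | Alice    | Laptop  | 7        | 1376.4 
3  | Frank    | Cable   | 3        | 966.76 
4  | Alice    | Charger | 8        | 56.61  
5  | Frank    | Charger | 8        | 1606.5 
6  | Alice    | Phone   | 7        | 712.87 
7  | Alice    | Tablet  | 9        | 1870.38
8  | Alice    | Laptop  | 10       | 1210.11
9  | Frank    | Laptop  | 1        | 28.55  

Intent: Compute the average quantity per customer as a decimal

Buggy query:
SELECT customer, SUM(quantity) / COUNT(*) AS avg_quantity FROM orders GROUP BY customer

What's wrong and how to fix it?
Bug: SUM(quantity) and COUNT(*) are both integers; the division truncates the fractional part

Fix: Multiply by 1.0 (or CAST to REAL) to force floating-point division

Corrected query:
SELECT customer, SUM(quantity) * 1.0 / COUNT(*) AS avg_quantity FROM orders GROUP BY customer

Result:
customer | avg_quantity
---------+-------------
Alice    | 8.2         
Frank    | 3.25        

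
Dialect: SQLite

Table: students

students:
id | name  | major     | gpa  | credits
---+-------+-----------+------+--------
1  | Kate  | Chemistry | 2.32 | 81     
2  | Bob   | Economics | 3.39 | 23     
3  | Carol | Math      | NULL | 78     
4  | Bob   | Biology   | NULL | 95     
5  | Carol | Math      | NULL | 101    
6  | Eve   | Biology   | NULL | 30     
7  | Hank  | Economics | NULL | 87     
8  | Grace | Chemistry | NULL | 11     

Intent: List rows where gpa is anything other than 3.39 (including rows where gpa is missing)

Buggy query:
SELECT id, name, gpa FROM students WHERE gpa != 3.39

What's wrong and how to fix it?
Bug: 'gpa != 3.39' is unknown when gpa is NULL, so NULL rows are silently excluded

Fix: Add an explicit OR gpa IS NULL to include the missing-value rows

Corrected query:
SELECT id, name, gpa FROM students WHERE gpa != 3.39 OR gpa IS NULL

Result:
id | name  | gpa 
---+-------+-----
1  | Kate  | 2.32
3  | Carol | NULL
4  | Bob   | NULL
5  | Carol | NULL
6  | Eve   | NULL
7  | Hank  | NULL
8  | Grace | NULL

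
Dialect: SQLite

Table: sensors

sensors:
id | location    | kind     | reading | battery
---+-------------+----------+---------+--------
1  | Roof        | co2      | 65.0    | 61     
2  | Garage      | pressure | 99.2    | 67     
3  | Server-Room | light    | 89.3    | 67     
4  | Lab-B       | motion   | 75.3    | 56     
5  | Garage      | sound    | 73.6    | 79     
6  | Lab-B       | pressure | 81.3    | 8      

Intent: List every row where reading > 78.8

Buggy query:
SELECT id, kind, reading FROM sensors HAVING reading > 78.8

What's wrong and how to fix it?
Bug: This is a non-aggregate query (no GROUP BY, no aggregates), so in SQLite the HAVING clause is invalid here; a row-level condition belongs in WHERE

Fix: Use WHERE for row-level filtering

Corrected query:
SELECT id, kind, reading FROM sensors WHERE reading > 78.8

Result:
id | kind     | reading
---+----------+--------
2  | pressure | 99.2   
3  | light    | 89.3   
6  | pressure | 81.3   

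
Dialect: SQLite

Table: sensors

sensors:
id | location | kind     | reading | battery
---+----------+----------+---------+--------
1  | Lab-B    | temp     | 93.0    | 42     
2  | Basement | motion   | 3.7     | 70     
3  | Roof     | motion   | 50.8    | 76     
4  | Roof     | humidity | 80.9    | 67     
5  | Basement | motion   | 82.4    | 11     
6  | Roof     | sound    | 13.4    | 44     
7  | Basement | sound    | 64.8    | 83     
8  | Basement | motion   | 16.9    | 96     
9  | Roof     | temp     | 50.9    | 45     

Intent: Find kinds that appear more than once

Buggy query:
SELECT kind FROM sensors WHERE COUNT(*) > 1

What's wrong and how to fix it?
Bug: COUNT(*) is an aggregate and cannot be used in WHERE

Fix: GROUP BY kind, then filter groups with HAVING COUNT(*) > 1

Corrected query:
SELECT kind FROM sensors GROUP BY kind HAVING COUNT(*) > 1

Result:
kind  
------
motion
sound 
temp  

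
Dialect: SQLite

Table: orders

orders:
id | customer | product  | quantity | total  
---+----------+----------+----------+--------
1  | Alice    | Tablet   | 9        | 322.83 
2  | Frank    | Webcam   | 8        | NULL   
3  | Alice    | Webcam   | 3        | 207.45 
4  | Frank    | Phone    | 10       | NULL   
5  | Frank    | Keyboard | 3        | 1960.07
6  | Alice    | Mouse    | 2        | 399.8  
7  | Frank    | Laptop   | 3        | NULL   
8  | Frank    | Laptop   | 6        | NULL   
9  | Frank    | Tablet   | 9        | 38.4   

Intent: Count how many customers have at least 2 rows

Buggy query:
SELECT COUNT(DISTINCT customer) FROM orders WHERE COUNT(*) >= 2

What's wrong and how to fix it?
Bug: WHERE filters individual rows, not groups, so a group-level COUNT is invalid there

Fix: Use a subquery that GROUPs and filters with HAVING, then count its rows

Corrected query:
SELECT COUNT(*) FROM (SELECT customer FROM orders GROUP BY customer HAVING COUNT(*) >= 2)

Result:
COUNT(*)
--------
2       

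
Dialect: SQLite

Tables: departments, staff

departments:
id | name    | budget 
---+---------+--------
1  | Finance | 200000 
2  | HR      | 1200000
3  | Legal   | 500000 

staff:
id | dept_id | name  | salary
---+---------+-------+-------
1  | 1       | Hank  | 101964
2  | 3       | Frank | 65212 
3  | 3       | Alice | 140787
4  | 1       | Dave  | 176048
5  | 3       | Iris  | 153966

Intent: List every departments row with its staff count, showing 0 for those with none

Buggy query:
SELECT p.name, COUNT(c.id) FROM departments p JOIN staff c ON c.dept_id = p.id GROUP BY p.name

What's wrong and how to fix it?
Bug: INNER JOIN drops departments rows that have no matching staff rows

Fix: Use LEFT JOIN so parents without children still appear (COUNT(c.id) gives 0)

Corrected query:
SELECT p.name, COUNT(c.id) FROM departments p LEFT JOIN staff c ON c.dept_id = p.id GROUP BY p.name

Result:
name    | COUNT(c.id)
--------+------------
Finance | 2          
HR      | 0          
Legal   | 3          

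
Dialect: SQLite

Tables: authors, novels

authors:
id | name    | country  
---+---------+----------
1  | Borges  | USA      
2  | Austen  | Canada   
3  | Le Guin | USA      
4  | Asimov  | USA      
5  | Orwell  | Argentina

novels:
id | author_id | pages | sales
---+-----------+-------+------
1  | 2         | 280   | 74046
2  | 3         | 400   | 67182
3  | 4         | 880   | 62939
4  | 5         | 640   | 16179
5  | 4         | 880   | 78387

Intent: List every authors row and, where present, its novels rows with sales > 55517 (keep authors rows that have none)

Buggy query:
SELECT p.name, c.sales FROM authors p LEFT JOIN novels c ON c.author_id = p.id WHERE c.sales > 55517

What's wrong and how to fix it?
Bug: A WHERE condition on the right-hand table after LEFT JOIN drops unmatched parents

Fix: Move the right-table condition into the ON clause so unmatched parents are kept

Corrected query:
SELECT p.name, c.sales FROM authors p LEFT JOIN novels c ON c.author_id = p.id AND c.sales > 55517

Result:
name    | sales
--------+------
Borges  | NULL 
Austen  | 74046
Le Guin | 67182
Asimov  | 62939
Asimov  | 78387
Orwell  | NULL 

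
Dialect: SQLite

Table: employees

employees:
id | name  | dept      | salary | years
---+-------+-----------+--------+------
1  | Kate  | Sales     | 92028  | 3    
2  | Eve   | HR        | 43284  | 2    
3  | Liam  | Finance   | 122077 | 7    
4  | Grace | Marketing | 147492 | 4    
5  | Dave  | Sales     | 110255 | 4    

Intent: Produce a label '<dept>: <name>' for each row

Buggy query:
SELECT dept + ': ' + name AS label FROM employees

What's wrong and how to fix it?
Bug: SQLite uses || for string concatenation; + coerces text to numbers (yielding 0)

Fix: Use the || operator for string concatenation

Corrected query:
SELECT dept || ': ' || name AS label FROM employees

Result:
label           
----------------
Sales: Kate     
HR: Eve         
Finance: Liam   
Marketing: Grace
Sales: Dave     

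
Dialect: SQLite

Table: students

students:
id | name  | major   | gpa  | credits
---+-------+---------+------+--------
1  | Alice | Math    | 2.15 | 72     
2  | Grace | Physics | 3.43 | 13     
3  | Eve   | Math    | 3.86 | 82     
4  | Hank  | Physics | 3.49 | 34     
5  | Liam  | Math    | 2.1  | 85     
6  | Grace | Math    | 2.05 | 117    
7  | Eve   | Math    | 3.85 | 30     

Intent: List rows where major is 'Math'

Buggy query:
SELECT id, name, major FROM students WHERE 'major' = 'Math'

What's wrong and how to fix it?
Bug: 'major' in single quotes is a string literal, not the column; the comparison is literal-vs-literal and never true

Fix: Remove the quotes around the column name (or use double quotes for an identifier)

Corrected query:
SELECT id, name, major FROM students WHERE major = 'Math'

Result:
id | name  | major
---+-------+------
1  | Alice | Math 
3  | Eve   | Math 
5  | Liam  | Math 
6  | Grace | Math 
7  | Eve   | Math 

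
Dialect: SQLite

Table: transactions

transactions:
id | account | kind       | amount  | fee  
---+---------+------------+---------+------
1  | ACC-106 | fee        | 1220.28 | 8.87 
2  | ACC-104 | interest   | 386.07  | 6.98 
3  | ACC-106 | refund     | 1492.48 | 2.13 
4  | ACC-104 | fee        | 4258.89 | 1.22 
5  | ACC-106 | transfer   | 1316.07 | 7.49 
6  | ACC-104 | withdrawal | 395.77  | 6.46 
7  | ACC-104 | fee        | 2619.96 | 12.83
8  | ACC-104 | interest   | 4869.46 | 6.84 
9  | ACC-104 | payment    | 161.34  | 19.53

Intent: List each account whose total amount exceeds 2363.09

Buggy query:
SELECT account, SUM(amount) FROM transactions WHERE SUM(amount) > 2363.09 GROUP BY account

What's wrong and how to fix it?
Bug: SUM(amount) is an aggregate, but WHERE filters rows before aggregation

Fix: Move the aggregate condition to a HAVING clause

Corrected query:
SELECT account, SUM(amount) FROM transactions GROUP BY account HAVING SUM(amount) > 2363.09

Result:
account | SUM(amount)
--------+------------
ACC-104 | 12691.49   
ACC-106 | 4028.83    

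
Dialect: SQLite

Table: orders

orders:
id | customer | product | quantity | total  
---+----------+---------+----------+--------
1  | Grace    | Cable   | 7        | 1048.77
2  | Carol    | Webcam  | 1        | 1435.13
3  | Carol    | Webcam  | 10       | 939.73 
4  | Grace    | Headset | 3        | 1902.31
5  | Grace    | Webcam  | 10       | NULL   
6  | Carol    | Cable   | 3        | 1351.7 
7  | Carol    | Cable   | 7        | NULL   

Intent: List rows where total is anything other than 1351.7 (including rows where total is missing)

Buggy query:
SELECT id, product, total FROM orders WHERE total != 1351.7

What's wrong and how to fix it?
Bug: Inequality against NULL is unknown, not true; rows with NULL are dropped

Fix: Handle NULL separately with IS NULL alongside the inequality

Corrected query:
SELECT id, product, total FROM orders WHERE total != 1351.7 OR total IS NULL

Result:
id | product | total  
---+---------+--------
1  | Cable   | 1048.77
2  | Webcam  | 1435.13
3  | Webcam  | 939.73 
4  | Headset | 1902.31
5  | Webcam  | NULL   
7  | Cable   | NULL   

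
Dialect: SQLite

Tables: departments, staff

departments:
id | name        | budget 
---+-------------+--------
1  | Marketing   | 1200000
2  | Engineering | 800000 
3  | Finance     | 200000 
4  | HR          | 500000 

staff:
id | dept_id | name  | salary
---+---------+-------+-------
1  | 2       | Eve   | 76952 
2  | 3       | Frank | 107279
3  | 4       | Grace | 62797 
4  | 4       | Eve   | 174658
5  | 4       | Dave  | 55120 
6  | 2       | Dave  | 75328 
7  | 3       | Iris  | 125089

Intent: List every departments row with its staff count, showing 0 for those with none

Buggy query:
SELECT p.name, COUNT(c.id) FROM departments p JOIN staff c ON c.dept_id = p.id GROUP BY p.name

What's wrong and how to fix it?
Bug: INNER JOIN drops departments rows that have no matching staff rows

Fix: Switch to LEFT JOIN to retain unmatched parent rows

Corrected query:
SELECT p.name, COUNT(c.id) FROM departments p LEFT JOIN staff c ON c.dept_id = p.id GROUP BY p.name

Result:
name        | COUNT(c.id)
------------+------------
Engineering | 2          
Finance     | 2          
HR          | 3          
Marketing   | 0          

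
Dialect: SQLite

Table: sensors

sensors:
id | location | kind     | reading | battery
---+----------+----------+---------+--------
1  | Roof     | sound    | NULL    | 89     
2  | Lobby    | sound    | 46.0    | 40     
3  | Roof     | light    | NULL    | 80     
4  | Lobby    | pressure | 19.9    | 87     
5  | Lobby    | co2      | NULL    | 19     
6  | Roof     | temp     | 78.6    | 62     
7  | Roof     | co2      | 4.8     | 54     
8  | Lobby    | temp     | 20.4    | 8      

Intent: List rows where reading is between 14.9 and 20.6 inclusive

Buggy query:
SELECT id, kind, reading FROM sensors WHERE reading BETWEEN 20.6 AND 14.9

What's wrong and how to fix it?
Bug: BETWEEN expects the lower bound first; with 20.6 AND 14.9 the range is empty

Fix: Write BETWEEN 14.9 AND 20.6

Corrected query:
SELECT id, kind, reading FROM sensors WHERE reading BETWEEN 14.9 AND 20.6

Result:
id | kind     | reading
---+----------+--------
4  | pressure | 19.9   
8  | temp     | 20.4   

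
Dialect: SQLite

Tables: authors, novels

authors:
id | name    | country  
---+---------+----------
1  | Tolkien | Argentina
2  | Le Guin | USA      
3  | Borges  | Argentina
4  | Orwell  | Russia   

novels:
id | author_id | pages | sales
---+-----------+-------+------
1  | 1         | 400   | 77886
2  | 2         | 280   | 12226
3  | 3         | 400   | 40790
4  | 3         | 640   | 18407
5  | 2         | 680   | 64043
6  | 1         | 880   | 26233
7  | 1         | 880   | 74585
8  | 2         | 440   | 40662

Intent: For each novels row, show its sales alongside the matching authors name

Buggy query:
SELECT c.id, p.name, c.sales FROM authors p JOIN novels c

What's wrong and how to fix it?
Bug: Missing join condition: each novels row is matched to all authors rows instead of just its own

Fix: Specify the join condition linking the foreign key to the parent id

Corrected query:
SELECT c.id, p.name, c.sales FROM authors p JOIN novels c ON c.author_id = p.id

Result:
id | name    | sales
---+---------+------
1  | Tolkien | 77886
2  | Le Guin | 12226
3  | Borges  | 40790
4  | Borges  | 18407
5  | Le Guin | 64043
6  | Tolkien | 26233
7  | Tolkien | 74585
8  | Le Guin | 40662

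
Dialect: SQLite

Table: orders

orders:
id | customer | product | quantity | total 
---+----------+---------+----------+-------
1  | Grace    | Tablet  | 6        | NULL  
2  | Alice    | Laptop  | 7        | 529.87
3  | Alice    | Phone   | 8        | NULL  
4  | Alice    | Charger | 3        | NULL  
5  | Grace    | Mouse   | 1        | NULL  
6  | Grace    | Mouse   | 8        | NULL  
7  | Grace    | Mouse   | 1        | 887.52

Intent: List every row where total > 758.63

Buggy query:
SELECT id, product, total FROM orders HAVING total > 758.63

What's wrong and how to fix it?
Bug: This is a non-aggregate query (no GROUP BY, no aggregates), so in SQLite the HAVING clause is invalid here; a row-level condition belongs in WHERE

Fix: Use WHERE for row-level filtering

Corrected query:
SELECT id, product, total FROM orders WHERE total > 758.63

Result:
id | product | total 
---+---------+-------
7  | Mouse   | 887.52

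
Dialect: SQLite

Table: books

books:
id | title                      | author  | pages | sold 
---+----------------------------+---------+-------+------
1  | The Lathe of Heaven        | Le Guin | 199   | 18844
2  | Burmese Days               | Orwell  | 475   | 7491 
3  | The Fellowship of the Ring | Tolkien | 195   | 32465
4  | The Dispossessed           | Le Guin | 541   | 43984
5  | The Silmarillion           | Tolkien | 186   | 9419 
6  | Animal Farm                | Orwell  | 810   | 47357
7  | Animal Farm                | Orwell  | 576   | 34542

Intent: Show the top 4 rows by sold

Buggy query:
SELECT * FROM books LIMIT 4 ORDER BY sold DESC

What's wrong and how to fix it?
Bug: LIMIT must come after ORDER BY

Fix: Swap the clauses: ORDER BY first, then LIMIT

Corrected query:
SELECT * FROM books ORDER BY sold DESC LIMIT 4

Result:
id | title                      | author  | pages | sold 
---+----------------------------+---------+-------+------
6  | Animal Farm                | Orwell  | 810   | 47357
4  | The Dispossessed           | Le Guin | 541   | 43984
7  | Animal Farm                | Orwell  | 576   | 34542
3  | The Fellowship of the Ring | Tolkien | 195   | 32465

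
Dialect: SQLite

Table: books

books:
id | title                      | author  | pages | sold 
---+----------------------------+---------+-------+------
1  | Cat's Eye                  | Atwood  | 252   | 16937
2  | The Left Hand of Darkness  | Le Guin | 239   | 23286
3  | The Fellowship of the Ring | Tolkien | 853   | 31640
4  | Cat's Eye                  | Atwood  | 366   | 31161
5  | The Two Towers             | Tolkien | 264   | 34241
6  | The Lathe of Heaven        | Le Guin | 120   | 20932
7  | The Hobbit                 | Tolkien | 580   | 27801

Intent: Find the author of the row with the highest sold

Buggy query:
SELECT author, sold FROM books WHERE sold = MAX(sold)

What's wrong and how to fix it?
Bug: MAX(sold) is an aggregate and cannot be used directly in WHERE

Fix: Use a subquery: WHERE sold = (SELECT MAX(sold) FROM books)

Corrected query:
SELECT author, sold FROM books WHERE sold = (SELECT MAX(sold) FROM books)

Result:
author  | sold 
--------+------
Tolkien | 34241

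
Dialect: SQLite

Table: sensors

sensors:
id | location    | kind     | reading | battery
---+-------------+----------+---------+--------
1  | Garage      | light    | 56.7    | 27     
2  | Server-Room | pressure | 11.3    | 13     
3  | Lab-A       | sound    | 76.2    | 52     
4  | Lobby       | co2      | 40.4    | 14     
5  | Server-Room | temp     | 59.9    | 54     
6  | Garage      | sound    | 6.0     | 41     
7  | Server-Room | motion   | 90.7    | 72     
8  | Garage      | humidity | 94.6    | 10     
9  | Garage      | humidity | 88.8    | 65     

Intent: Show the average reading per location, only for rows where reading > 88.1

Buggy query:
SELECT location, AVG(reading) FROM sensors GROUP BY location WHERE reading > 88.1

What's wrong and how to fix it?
Bug: Row-level WHERE must come before GROUP BY in the clause order

Fix: Place WHERE between FROM and GROUP BY

Corrected query:
SELECT location, AVG(reading) FROM sensors WHERE reading > 88.1 GROUP BY location

Result:
location    | AVG(reading)
------------+-------------
Garage      | 91.7        
Server-Room | 90.7        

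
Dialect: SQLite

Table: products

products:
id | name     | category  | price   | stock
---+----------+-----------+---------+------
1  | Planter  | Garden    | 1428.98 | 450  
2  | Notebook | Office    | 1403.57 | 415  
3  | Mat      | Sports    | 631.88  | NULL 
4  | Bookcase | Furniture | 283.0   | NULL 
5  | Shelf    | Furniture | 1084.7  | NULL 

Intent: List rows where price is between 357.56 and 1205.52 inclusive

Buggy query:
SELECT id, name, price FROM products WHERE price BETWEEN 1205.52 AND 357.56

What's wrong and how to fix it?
Bug: BETWEEN expects the lower bound first; with 1205.52 AND 357.56 the range is empty

Fix: Swap the bounds so the smaller value comes first

Corrected query:
SELECT id, name, price FROM products WHERE price BETWEEN 357.56 AND 1205.52

Result:
id | name  | price 
---+-------+-------
3  | Mat   | 631.88
5  | Shelf | 1084.7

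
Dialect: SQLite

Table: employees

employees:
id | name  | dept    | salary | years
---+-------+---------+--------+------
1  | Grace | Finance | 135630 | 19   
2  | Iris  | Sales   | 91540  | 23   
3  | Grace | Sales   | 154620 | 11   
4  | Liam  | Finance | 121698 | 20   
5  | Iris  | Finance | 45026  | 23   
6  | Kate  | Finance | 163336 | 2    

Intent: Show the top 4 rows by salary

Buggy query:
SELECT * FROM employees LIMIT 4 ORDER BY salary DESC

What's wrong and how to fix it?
Bug: LIMIT must come after ORDER BY

Fix: Swap the clauses: ORDER BY first, then LIMIT

Corrected query:
SELECT * FROM employees ORDER BY salary DESC LIMIT 4

Result:
id | name  | dept    | salary | years
---+-------+---------+--------+------
6  | Kate  | Finance | 163336 | 2    
3  | Grace | Sales   | 154620 | 11   
1  | Grace | Finance | 135630 | 19   
4  | Liam  | Finance | 121698 | 20   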